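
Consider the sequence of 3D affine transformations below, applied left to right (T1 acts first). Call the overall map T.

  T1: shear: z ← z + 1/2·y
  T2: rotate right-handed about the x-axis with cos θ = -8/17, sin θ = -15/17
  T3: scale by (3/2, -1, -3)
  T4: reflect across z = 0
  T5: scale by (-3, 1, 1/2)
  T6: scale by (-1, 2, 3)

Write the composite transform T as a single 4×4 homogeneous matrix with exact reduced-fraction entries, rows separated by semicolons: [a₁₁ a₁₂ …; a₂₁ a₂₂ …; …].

T1 = [1 0 0 0; 0 1 0 0; 0 1/2 1 0; 0 0 0 1]
T2·T1 = [1 0 0 0; 0 -1/34 15/17 0; 0 -19/17 -8/17 0; 0 0 0 1]
T3·…·T1 = [3/2 0 0 0; 0 1/34 -15/17 0; 0 57/17 24/17 0; 0 0 0 1]
T4·…·T1 = [3/2 0 0 0; 0 1/34 -15/17 0; 0 -57/17 -24/17 0; 0 0 0 1]
T5·…·T1 = [-9/2 0 0 0; 0 1/34 -15/17 0; 0 -57/34 -12/17 0; 0 0 0 1]
T6·…·T1 = [9/2 0 0 0; 0 1/17 -30/17 0; 0 -171/34 -36/17 0; 0 0 0 1]

T = [9/2 0 0 0; 0 1/17 -30/17 0; 0 -171/34 -36/17 0; 0 0 0 1]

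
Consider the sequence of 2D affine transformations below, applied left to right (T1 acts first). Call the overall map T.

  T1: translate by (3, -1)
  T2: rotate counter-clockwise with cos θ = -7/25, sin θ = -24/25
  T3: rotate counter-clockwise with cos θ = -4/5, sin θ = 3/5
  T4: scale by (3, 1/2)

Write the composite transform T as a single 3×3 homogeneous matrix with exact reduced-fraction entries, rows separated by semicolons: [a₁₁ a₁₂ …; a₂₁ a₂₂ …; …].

T1 = [1 0 3; 0 1 -1; 0 0 1]
T2·T1 = [-7/25 24/25 -9/5; -24/25 -7/25 -13/5; 0 0 1]
T3·…·T1 = [4/5 -3/5 3; 3/5 4/5 1; 0 0 1]
T4·…·T1 = [12/5 -9/5 9; 3/10 2/5 1/2; 0 0 1]

T = [12/5 -9/5 9; 3/10 2/5 1/2; 0 0 1]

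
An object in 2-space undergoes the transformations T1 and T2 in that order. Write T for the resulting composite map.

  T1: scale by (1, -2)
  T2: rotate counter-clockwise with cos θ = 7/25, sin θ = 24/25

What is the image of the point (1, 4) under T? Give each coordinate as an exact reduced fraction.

T1 scale by (1, -2): (1, 4) → (1, -8)
T2 rotate counter-clockwise with cos θ = 7/25, sin θ = 24/25: (1, -8) → (199/25, -32/25)

T(p) = (199/25, -32/25)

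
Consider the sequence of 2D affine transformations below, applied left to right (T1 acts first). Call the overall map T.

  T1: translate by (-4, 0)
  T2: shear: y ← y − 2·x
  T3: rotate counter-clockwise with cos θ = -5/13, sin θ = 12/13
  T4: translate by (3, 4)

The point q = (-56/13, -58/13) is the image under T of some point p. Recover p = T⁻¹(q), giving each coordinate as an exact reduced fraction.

p = (-1, 0)

T1 = [1 0 -4; 0 1 0; 0 0 1]
T2·T1 = [1 0 -4; -2 1 8; 0 0 1]
T3·…·T1 = [19/13 -12/13 -76/13; 22/13 -5/13 -88/13; 0 0 1]
T4·…·T1 = [19/13 -12/13 -37/13; 22/13 -5/13 -36/13; 0 0 1]
det M = 1; M⁻¹ = [-5/13 12/13 19/13; -22/13 19/13 -10/13; 0 0 1]
M⁻¹ · (-56/13, -58/13)ᵀ = (-1, 0)ᵀ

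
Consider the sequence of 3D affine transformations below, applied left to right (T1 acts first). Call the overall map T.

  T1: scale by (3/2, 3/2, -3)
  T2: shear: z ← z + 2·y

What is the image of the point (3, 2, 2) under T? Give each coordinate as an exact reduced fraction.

T(p) = (9/2, 3, 0)

T1 scale by (3/2, 3/2, -3): (3, 2, 2) → (9/2, 3, -6)
T2 shear: z ← z + 2·y: (9/2, 3, -6) → (9/2, 3, 0)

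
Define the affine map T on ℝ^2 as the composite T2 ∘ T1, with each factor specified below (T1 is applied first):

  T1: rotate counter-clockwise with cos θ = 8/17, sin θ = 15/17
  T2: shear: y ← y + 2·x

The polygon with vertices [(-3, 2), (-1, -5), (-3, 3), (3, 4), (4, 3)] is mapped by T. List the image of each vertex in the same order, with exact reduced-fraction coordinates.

image vertices: (-54/17, -137/17), (67/17, 79/17), (-69/17, -159/17), (-36/17, 5/17), (-13/17, 58/17)

T1 rotate counter-clockwise with cos θ = 8/17, sin θ = 15/17: (-3, 2) → (-54/17, -29/17); (-1, -5) → (67/17, -55/17); (-3, 3) → (-69/17, -21/17); (3, 4) → (-36/17, 77/17); (4, 3) → (-13/17, 84/17)
T2 shear: y ← y + 2·x: (-54/17, -29/17) → (-54/17, -137/17); (67/17, -55/17) → (67/17, 79/17); (-69/17, -21/17) → (-69/17, -159/17); (-36/17, 77/17) → (-36/17, 5/17); (-13/17, 84/17) → (-13/17, 58/17)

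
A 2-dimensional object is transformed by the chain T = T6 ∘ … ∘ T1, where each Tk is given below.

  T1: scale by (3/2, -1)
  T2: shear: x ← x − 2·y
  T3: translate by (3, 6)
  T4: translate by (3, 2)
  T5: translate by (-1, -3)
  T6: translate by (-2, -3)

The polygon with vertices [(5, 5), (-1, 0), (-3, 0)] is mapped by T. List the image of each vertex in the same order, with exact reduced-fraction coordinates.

T1 scale by (3/2, -1): (5, 5) → (15/2, -5); (-1, 0) → (-3/2, 0); (-3, 0) → (-9/2, 0)
T2 shear: x ← x − 2·y: (15/2, -5) → (35/2, -5); (-3/2, 0) → (-3/2, 0); (-9/2, 0) → (-9/2, 0)
T3 translate by (3, 6): (35/2, -5) → (41/2, 1); (-3/2, 0) → (3/2, 6); (-9/2, 0) → (-3/2, 6)
T4 translate by (3, 2): (41/2, 1) → (47/2, 3); (3/2, 6) → (9/2, 8); (-3/2, 6) → (3/2, 8)
T5 translate by (-1, -3): (47/2, 3) → (45/2, 0); (9/2, 8) → (7/2, 5); (3/2, 8) → (1/2, 5)
T6 translate by (-2, -3): (45/2, 0) → (41/2, -3); (7/2, 5) → (3/2, 2); (1/2, 5) → (-3/2, 2)

image vertices: (41/2, -3), (3/2, 2), (-3/2, 2)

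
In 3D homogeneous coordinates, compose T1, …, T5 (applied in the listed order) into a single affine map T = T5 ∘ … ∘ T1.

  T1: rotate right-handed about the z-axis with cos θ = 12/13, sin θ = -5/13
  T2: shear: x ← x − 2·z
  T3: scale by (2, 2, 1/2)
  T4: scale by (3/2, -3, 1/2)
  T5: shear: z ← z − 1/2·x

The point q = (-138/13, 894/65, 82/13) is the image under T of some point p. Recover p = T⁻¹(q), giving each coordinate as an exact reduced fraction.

T1 = [12/13 5/13 0 0; -5/13 12/13 0 0; 0 0 1 0; 0 0 0 1]
T2·T1 = [12/13 5/13 -2 0; -5/13 12/13 0 0; 0 0 1 0; 0 0 0 1]
T3·…·T1 = [24/13 10/13 -4 0; -10/13 24/13 0 0; 0 0 1/2 0; 0 0 0 1]
T4·…·T1 = [36/13 15/13 -6 0; 30/13 -72/13 0 0; 0 0 1/4 0; 0 0 0 1]
T5·…·T1 = [36/13 15/13 -6 0; 30/13 -72/13 0 0; -18/13 -15/26 13/4 0; 0 0 0 1]
det M = -9/2; M⁻¹ = [4 5/78 96/13 0; 5/3 -2/13 40/13 0; 2 0 4 0; 0 0 0 1]
M⁻¹ · (-138/13, 894/65, 82/13)ᵀ = (5, -2/5, 4)ᵀ

p = (5, -2/5, 4)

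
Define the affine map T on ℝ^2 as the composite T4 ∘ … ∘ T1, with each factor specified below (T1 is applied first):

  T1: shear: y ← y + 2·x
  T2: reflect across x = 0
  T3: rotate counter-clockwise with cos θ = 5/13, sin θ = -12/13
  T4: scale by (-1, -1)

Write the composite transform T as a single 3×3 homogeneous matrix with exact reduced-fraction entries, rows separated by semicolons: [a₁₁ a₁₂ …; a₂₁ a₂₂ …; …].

T1 = [1 0 0; 2 1 0; 0 0 1]
T2·T1 = [-1 0 0; 2 1 0; 0 0 1]
T3·…·T1 = [19/13 12/13 0; 22/13 5/13 0; 0 0 1]
T4·…·T1 = [-19/13 -12/13 0; -22/13 -5/13 0; 0 0 1]

T = [-19/13 -12/13 0; -22/13 -5/13 0; 0 0 1]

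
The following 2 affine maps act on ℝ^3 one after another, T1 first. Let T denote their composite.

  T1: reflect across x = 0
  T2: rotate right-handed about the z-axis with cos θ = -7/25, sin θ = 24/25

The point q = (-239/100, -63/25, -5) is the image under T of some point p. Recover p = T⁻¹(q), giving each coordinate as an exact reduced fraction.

T1 = [-1 0 0 0; 0 1 0 0; 0 0 1 0; 0 0 0 1]
T2·T1 = [7/25 -24/25 0 0; -24/25 -7/25 0 0; 0 0 1 0; 0 0 0 1]
det M = -1; M⁻¹ = [7/25 -24/25 0 0; -24/25 -7/25 0 0; 0 0 1 0; 0 0 0 1]
M⁻¹ · (-239/100, -63/25, -5)ᵀ = (7/4, 3, -5)ᵀ

p = (7/4, 3, -5)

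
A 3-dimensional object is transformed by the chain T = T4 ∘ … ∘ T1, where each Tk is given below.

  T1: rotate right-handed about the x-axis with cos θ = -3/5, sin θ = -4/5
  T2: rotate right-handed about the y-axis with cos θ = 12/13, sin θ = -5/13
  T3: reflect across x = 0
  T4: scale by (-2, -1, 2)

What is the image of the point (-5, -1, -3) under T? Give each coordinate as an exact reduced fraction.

T(p) = (-146/13, 9/5, 62/65)

T1 rotate right-handed about the x-axis with cos θ = -3/5, sin θ = -4/5: (-5, -1, -3) → (-5, -9/5, 13/5)
T2 rotate right-handed about the y-axis with cos θ = 12/13, sin θ = -5/13: (-5, -9/5, 13/5) → (-73/13, -9/5, 31/65)
T3 reflect across x = 0: (-73/13, -9/5, 31/65) → (73/13, -9/5, 31/65)
T4 scale by (-2, -1, 2): (73/13, -9/5, 31/65) → (-146/13, 9/5, 62/65)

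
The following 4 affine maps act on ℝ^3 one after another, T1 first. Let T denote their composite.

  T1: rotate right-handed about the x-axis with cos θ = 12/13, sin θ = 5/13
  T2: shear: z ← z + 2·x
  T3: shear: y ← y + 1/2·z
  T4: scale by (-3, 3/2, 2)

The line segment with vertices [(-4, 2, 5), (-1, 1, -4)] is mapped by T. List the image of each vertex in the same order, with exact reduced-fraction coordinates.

image vertices: (12, -27/13, -68/13), (3, -15/52, -138/13)

T1 rotate right-handed about the x-axis with cos θ = 12/13, sin θ = 5/13: (-4, 2, 5) → (-4, -1/13, 70/13); (-1, 1, -4) → (-1, 32/13, -43/13)
T2 shear: z ← z + 2·x: (-4, -1/13, 70/13) → (-4, -1/13, -34/13); (-1, 32/13, -43/13) → (-1, 32/13, -69/13)
T3 shear: y ← y + 1/2·z: (-4, -1/13, -34/13) → (-4, -18/13, -34/13); (-1, 32/13, -69/13) → (-1, -5/26, -69/13)
T4 scale by (-3, 3/2, 2): (-4, -18/13, -34/13) → (12, -27/13, -68/13); (-1, -5/26, -69/13) → (3, -15/52, -138/13)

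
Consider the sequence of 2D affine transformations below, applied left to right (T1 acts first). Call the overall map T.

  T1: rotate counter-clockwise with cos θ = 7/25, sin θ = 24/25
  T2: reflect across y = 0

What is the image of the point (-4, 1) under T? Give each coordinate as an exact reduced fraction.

T1 rotate counter-clockwise with cos θ = 7/25, sin θ = 24/25: (-4, 1) → (-52/25, -89/25)
T2 reflect across y = 0: (-52/25, -89/25) → (-52/25, 89/25)

T(p) = (-52/25, 89/25)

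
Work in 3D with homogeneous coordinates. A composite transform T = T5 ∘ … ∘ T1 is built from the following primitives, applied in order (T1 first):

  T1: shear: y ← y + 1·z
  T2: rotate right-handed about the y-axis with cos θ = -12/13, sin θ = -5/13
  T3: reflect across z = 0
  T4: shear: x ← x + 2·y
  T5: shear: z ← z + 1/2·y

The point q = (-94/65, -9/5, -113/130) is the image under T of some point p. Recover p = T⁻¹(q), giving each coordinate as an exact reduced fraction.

T1 = [1 0 0 0; 0 1 1 0; 0 0 1 0; 0 0 0 1]
T2·T1 = [-12/13 0 -5/13 0; 0 1 1 0; 5/13 0 -12/13 0; 0 0 0 1]
T3·…·T1 = [-12/13 0 -5/13 0; 0 1 1 0; -5/13 0 12/13 0; 0 0 0 1]
T4·…·T1 = [-12/13 2 21/13 0; 0 1 1 0; -5/13 0 12/13 0; 0 0 0 1]
T5·…·T1 = [-12/13 2 21/13 0; 0 1 1 0; -5/13 1/2 37/26 0; 0 0 0 1]
det M = -1; M⁻¹ = [-12/13 53/26 -5/13 0; 5/13 9/13 -12/13 0; -5/13 4/13 12/13 0; 0 0 0 1]
M⁻¹ · (-94/65, -9/5, -113/130)ᵀ = (-2, -1, -4/5)ᵀ

p = (-2, -1, -4/5)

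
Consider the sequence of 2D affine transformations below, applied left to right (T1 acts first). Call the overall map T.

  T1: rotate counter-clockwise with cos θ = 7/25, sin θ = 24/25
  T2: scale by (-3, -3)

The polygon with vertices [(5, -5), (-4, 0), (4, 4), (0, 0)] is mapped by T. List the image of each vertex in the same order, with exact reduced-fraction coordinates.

image vertices: (-93/5, -51/5), (84/25, 288/25), (204/25, -372/25), (0, 0)

T1 rotate counter-clockwise with cos θ = 7/25, sin θ = 24/25: (5, -5) → (31/5, 17/5); (-4, 0) → (-28/25, -96/25); (4, 4) → (-68/25, 124/25); (0, 0) → (0, 0)
T2 scale by (-3, -3): (31/5, 17/5) → (-93/5, -51/5); (-28/25, -96/25) → (84/25, 288/25); (-68/25, 124/25) → (204/25, -372/25); (0, 0) → (0, 0)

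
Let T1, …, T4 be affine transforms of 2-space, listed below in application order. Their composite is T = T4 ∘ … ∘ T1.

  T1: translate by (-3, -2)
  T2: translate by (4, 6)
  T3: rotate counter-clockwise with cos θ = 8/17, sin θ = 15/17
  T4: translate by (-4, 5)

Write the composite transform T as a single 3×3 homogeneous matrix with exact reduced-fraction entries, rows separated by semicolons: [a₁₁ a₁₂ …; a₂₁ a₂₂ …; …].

T = [8/17 -15/17 -120/17; 15/17 8/17 132/17; 0 0 1]

T1 = [1 0 -3; 0 1 -2; 0 0 1]
T2·T1 = [1 0 1; 0 1 4; 0 0 1]
T3·…·T1 = [8/17 -15/17 -52/17; 15/17 8/17 47/17; 0 0 1]
T4·…·T1 = [8/17 -15/17 -120/17; 15/17 8/17 132/17; 0 0 1]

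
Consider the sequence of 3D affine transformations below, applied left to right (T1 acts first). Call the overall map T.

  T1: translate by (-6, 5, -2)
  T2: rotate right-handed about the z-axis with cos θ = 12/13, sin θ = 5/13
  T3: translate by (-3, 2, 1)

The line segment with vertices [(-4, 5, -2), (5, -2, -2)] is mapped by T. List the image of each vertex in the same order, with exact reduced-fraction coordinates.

image vertices: (-209/13, 96/13, -3), (-66/13, 57/13, -3)

T1 translate by (-6, 5, -2): (-4, 5, -2) → (-10, 10, -4); (5, -2, -2) → (-1, 3, -4)
T2 rotate right-handed about the z-axis with cos θ = 12/13, sin θ = 5/13: (-10, 10, -4) → (-170/13, 70/13, -4); (-1, 3, -4) → (-27/13, 31/13, -4)
T3 translate by (-3, 2, 1): (-170/13, 70/13, -4) → (-209/13, 96/13, -3); (-27/13, 31/13, -4) → (-66/13, 57/13, -3)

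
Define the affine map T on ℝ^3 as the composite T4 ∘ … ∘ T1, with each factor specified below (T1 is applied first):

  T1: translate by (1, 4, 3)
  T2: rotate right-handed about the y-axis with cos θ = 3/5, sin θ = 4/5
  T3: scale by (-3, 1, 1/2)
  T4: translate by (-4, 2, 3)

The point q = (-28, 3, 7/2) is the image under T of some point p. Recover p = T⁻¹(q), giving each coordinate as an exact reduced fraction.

p = (3, -3, 4)

T1 = [1 0 0 1; 0 1 0 4; 0 0 1 3; 0 0 0 1]
T2·T1 = [3/5 0 4/5 3; 0 1 0 4; -4/5 0 3/5 1; 0 0 0 1]
T3·…·T1 = [-9/5 0 -12/5 -9; 0 1 0 4; -2/5 0 3/10 1/2; 0 0 0 1]
T4·…·T1 = [-9/5 0 -12/5 -13; 0 1 0 6; -2/5 0 3/10 7/2; 0 0 0 1]
det M = -3/2; M⁻¹ = [-1/5 0 -8/5 3; 0 1 0 -6; -4/15 0 6/5 -23/3; 0 0 0 1]
M⁻¹ · (-28, 3, 7/2)ᵀ = (3, -3, 4)ᵀ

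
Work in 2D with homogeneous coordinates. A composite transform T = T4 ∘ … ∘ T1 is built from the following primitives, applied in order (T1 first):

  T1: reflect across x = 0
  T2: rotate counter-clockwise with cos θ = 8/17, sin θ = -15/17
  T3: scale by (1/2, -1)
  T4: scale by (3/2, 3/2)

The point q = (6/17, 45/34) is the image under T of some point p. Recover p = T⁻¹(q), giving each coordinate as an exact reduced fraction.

p = (-1, 0)

T1 = [-1 0 0; 0 1 0; 0 0 1]
T2·T1 = [-8/17 15/17 0; 15/17 8/17 0; 0 0 1]
T3·…·T1 = [-4/17 15/34 0; -15/17 -8/17 0; 0 0 1]
T4·…·T1 = [-6/17 45/68 0; -45/34 -12/17 0; 0 0 1]
det M = 9/8; M⁻¹ = [-32/51 -10/17 0; 20/17 -16/51 0; 0 0 1]
M⁻¹ · (6/17, 45/34)ᵀ = (-1, 0)ᵀ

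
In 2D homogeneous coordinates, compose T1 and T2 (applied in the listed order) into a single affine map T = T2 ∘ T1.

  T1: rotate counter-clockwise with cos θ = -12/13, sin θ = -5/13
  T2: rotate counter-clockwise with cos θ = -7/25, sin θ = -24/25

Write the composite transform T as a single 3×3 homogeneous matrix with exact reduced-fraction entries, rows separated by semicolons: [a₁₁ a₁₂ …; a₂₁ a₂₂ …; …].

T1 = [-12/13 5/13 0; -5/13 -12/13 0; 0 0 1]
T2·T1 = [-36/325 -323/325 0; 323/325 -36/325 0; 0 0 1]

T = [-36/325 -323/325 0; 323/325 -36/325 0; 0 0 1]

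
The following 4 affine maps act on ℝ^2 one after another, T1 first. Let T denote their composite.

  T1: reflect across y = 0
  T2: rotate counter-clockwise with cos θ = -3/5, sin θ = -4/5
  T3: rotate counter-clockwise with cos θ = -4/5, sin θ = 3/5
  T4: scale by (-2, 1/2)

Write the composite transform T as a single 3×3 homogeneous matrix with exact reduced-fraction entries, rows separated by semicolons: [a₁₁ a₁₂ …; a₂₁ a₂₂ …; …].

T = [-48/25 -14/25 0; 7/50 -12/25 0; 0 0 1]

T1 = [1 0 0; 0 -1 0; 0 0 1]
T2·T1 = [-3/5 -4/5 0; -4/5 3/5 0; 0 0 1]
T3·…·T1 = [24/25 7/25 0; 7/25 -24/25 0; 0 0 1]
T4·…·T1 = [-48/25 -14/25 0; 7/50 -12/25 0; 0 0 1]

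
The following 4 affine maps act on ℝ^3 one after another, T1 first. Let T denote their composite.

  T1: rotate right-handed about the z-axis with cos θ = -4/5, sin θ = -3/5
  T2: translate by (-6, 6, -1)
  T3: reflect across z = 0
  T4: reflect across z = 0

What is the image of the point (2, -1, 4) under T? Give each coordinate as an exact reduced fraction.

T1 rotate right-handed about the z-axis with cos θ = -4/5, sin θ = -3/5: (2, -1, 4) → (-11/5, -2/5, 4)
T2 translate by (-6, 6, -1): (-11/5, -2/5, 4) → (-41/5, 28/5, 3)
T3 reflect across z = 0: (-41/5, 28/5, 3) → (-41/5, 28/5, -3)
T4 reflect across z = 0: (-41/5, 28/5, -3) → (-41/5, 28/5, 3)

T(p) = (-41/5, 28/5, 3)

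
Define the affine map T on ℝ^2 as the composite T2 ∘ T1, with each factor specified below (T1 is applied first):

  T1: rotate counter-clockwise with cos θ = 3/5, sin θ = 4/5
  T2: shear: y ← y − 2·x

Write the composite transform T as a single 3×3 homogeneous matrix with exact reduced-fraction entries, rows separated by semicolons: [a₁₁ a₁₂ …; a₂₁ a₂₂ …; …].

T1 = [3/5 -4/5 0; 4/5 3/5 0; 0 0 1]
T2·T1 = [3/5 -4/5 0; -2/5 11/5 0; 0 0 1]

T = [3/5 -4/5 0; -2/5 11/5 0; 0 0 1]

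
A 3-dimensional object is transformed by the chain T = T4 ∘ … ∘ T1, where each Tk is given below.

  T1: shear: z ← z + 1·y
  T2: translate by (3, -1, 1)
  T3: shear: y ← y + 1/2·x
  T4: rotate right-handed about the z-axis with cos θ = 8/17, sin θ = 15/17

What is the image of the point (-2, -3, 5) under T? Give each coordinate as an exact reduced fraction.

T(p) = (121/34, -13/17, 3)

T1 shear: z ← z + 1·y: (-2, -3, 5) → (-2, -3, 2)
T2 translate by (3, -1, 1): (-2, -3, 2) → (1, -4, 3)
T3 shear: y ← y + 1/2·x: (1, -4, 3) → (1, -7/2, 3)
T4 rotate right-handed about the z-axis with cos θ = 8/17, sin θ = 15/17: (1, -7/2, 3) → (121/34, -13/17, 3)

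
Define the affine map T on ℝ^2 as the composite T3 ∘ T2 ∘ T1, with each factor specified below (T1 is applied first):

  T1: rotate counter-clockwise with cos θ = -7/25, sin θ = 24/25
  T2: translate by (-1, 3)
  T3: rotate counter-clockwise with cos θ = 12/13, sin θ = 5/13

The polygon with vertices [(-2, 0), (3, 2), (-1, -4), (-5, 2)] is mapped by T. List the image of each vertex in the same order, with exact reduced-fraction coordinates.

image vertices: (-267/325, 269/325), (-1793/325, 1126/325), (541/325, 1338/325), (-161/325, -898/325)

T1 rotate counter-clockwise with cos θ = -7/25, sin θ = 24/25: (-2, 0) → (14/25, -48/25); (3, 2) → (-69/25, 58/25); (-1, -4) → (103/25, 4/25); (-5, 2) → (-13/25, -134/25)
T2 translate by (-1, 3): (14/25, -48/25) → (-11/25, 27/25); (-69/25, 58/25) → (-94/25, 133/25); (103/25, 4/25) → (78/25, 79/25); (-13/25, -134/25) → (-38/25, -59/25)
T3 rotate counter-clockwise with cos θ = 12/13, sin θ = 5/13: (-11/25, 27/25) → (-267/325, 269/325); (-94/25, 133/25) → (-1793/325, 1126/325); (78/25, 79/25) → (541/325, 1338/325); (-38/25, -59/25) → (-161/325, -898/325)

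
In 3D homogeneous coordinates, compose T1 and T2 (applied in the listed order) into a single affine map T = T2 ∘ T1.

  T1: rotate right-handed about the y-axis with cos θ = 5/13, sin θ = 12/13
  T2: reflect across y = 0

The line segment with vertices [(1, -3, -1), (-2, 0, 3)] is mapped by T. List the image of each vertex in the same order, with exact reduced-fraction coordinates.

T1 rotate right-handed about the y-axis with cos θ = 5/13, sin θ = 12/13: (1, -3, -1) → (-7/13, -3, -17/13); (-2, 0, 3) → (2, 0, 3)
T2 reflect across y = 0: (-7/13, -3, -17/13) → (-7/13, 3, -17/13); (2, 0, 3) → (2, 0, 3)

image vertices: (-7/13, 3, -17/13), (2, 0, 3)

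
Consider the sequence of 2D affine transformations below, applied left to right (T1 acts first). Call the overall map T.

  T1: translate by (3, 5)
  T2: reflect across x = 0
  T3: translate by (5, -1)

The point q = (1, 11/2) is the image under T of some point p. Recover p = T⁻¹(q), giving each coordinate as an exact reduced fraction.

p = (1, 3/2)

T1 = [1 0 3; 0 1 5; 0 0 1]
T2·T1 = [-1 0 -3; 0 1 5; 0 0 1]
T3·…·T1 = [-1 0 2; 0 1 4; 0 0 1]
det M = -1; M⁻¹ = [-1 0 2; 0 1 -4; 0 0 1]
M⁻¹ · (1, 11/2)ᵀ = (1, 3/2)ᵀ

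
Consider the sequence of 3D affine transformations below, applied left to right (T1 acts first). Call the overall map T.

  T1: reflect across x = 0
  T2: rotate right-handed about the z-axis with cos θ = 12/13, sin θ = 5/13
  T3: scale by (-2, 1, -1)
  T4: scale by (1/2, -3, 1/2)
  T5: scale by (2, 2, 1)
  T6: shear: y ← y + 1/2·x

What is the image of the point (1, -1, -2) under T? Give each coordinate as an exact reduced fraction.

T(p) = (14/13, 109/13, 1)

T1 reflect across x = 0: (1, -1, -2) → (-1, -1, -2)
T2 rotate right-handed about the z-axis with cos θ = 12/13, sin θ = 5/13: (-1, -1, -2) → (-7/13, -17/13, -2)
T3 scale by (-2, 1, -1): (-7/13, -17/13, -2) → (14/13, -17/13, 2)
T4 scale by (1/2, -3, 1/2): (14/13, -17/13, 2) → (7/13, 51/13, 1)
T5 scale by (2, 2, 1): (7/13, 51/13, 1) → (14/13, 102/13, 1)
T6 shear: y ← y + 1/2·x: (14/13, 102/13, 1) → (14/13, 109/13, 1)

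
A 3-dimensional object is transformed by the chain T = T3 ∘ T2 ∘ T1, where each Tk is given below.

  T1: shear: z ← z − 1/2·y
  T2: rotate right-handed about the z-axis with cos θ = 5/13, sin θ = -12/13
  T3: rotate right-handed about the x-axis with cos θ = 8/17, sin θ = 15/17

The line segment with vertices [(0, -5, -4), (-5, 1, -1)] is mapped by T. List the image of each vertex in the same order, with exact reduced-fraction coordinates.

T1 shear: z ← z − 1/2·y: (0, -5, -4) → (0, -5, -3/2); (-5, 1, -1) → (-5, 1, -3/2)
T2 rotate right-handed about the z-axis with cos θ = 5/13, sin θ = -12/13: (0, -5, -3/2) → (-60/13, -25/13, -3/2); (-5, 1, -3/2) → (-1, 5, -3/2)
T3 rotate right-handed about the x-axis with cos θ = 8/17, sin θ = 15/17: (-60/13, -25/13, -3/2) → (-60/13, 185/442, -531/221); (-1, 5, -3/2) → (-1, 125/34, 63/17)

image vertices: (-60/13, 185/442, -531/221), (-1, 125/34, 63/17)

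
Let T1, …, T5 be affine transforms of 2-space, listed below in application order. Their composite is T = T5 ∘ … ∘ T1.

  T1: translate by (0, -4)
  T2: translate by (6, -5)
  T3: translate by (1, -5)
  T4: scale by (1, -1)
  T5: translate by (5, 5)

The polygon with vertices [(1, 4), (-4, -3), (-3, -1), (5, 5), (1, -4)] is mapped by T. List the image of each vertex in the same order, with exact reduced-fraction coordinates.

T1 translate by (0, -4): (1, 4) → (1, 0); (-4, -3) → (-4, -7); (-3, -1) → (-3, -5); (5, 5) → (5, 1); (1, -4) → (1, -8)
T2 translate by (6, -5): (1, 0) → (7, -5); (-4, -7) → (2, -12); (-3, -5) → (3, -10); (5, 1) → (11, -4); (1, -8) → (7, -13)
T3 translate by (1, -5): (7, -5) → (8, -10); (2, -12) → (3, -17); (3, -10) → (4, -15); (11, -4) → (12, -9); (7, -13) → (8, -18)
T4 scale by (1, -1): (8, -10) → (8, 10); (3, -17) → (3, 17); (4, -15) → (4, 15); (12, -9) → (12, 9); (8, -18) → (8, 18)
T5 translate by (5, 5): (8, 10) → (13, 15); (3, 17) → (8, 22); (4, 15) → (9, 20); (12, 9) → (17, 14); (8, 18) → (13, 23)

image vertices: (13, 15), (8, 22), (9, 20), (17, 14), (13, 23)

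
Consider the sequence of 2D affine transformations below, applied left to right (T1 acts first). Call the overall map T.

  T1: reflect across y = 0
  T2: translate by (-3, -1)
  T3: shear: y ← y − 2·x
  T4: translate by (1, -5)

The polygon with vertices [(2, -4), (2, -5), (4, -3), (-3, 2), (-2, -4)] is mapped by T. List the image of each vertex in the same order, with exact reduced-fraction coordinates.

image vertices: (0, 0), (0, 1), (2, -5), (-5, 4), (-4, 8)

T1 reflect across y = 0: (2, -4) → (2, 4); (2, -5) → (2, 5); (4, -3) → (4, 3); (-3, 2) → (-3, -2); (-2, -4) → (-2, 4)
T2 translate by (-3, -1): (2, 4) → (-1, 3); (2, 5) → (-1, 4); (4, 3) → (1, 2); (-3, -2) → (-6, -3); (-2, 4) → (-5, 3)
T3 shear: y ← y − 2·x: (-1, 3) → (-1, 5); (-1, 4) → (-1, 6); (1, 2) → (1, 0); (-6, -3) → (-6, 9); (-5, 3) → (-5, 13)
T4 translate by (1, -5): (-1, 5) → (0, 0); (-1, 6) → (0, 1); (1, 0) → (2, -5); (-6, 9) → (-5, 4); (-5, 13) → (-4, 8)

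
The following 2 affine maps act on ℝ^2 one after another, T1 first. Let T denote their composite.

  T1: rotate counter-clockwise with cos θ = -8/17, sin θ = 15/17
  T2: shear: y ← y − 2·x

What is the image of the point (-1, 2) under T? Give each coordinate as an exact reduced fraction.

T1 rotate counter-clockwise with cos θ = -8/17, sin θ = 15/17: (-1, 2) → (-22/17, -31/17)
T2 shear: y ← y − 2·x: (-22/17, -31/17) → (-22/17, 13/17)

T(p) = (-22/17, 13/17)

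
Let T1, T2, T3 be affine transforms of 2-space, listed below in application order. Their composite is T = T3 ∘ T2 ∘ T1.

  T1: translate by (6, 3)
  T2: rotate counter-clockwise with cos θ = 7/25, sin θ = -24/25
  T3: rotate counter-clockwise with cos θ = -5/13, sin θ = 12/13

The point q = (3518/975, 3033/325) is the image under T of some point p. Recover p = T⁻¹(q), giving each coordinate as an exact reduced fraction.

T1 = [1 0 6; 0 1 3; 0 0 1]
T2·T1 = [7/25 24/25 114/25; -24/25 7/25 -123/25; 0 0 1]
T3·…·T1 = [253/325 -204/325 906/325; 204/325 253/325 1983/325; 0 0 1]
det M = 1; M⁻¹ = [253/325 204/325 -6; -204/325 253/325 -3; 0 0 1]
M⁻¹ · (3518/975, 3033/325)ᵀ = (8/3, 2)ᵀ

p = (8/3, 2)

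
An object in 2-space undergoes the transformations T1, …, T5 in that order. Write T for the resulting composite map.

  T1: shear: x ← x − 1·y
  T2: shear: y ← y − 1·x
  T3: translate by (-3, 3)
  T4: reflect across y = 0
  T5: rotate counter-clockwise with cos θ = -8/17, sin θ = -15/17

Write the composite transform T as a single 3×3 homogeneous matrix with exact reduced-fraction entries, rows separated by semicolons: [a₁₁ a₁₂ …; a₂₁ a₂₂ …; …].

T = [7/17 -22/17 -21/17; -23/17 31/17 69/17; 0 0 1]

T1 = [1 -1 0; 0 1 0; 0 0 1]
T2·T1 = [1 -1 0; -1 2 0; 0 0 1]
T3·…·T1 = [1 -1 -3; -1 2 3; 0 0 1]
T4·…·T1 = [1 -1 -3; 1 -2 -3; 0 0 1]
T5·…·T1 = [7/17 -22/17 -21/17; -23/17 31/17 69/17; 0 0 1]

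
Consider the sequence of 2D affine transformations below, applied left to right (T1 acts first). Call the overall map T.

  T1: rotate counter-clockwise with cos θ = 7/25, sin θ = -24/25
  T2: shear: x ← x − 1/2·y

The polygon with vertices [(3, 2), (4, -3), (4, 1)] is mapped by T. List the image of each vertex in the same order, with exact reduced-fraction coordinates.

T1 rotate counter-clockwise with cos θ = 7/25, sin θ = -24/25: (3, 2) → (69/25, -58/25); (4, -3) → (-44/25, -117/25); (4, 1) → (52/25, -89/25)
T2 shear: x ← x − 1/2·y: (69/25, -58/25) → (98/25, -58/25); (-44/25, -117/25) → (29/50, -117/25); (52/25, -89/25) → (193/50, -89/25)

image vertices: (98/25, -58/25), (29/50, -117/25), (193/50, -89/25)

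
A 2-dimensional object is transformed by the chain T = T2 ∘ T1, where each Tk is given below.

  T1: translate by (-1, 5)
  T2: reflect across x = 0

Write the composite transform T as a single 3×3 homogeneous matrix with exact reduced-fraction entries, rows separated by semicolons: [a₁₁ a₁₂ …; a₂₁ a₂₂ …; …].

T1 = [1 0 -1; 0 1 5; 0 0 1]
T2·T1 = [-1 0 1; 0 1 5; 0 0 1]

T = [-1 0 1; 0 1 5; 0 0 1]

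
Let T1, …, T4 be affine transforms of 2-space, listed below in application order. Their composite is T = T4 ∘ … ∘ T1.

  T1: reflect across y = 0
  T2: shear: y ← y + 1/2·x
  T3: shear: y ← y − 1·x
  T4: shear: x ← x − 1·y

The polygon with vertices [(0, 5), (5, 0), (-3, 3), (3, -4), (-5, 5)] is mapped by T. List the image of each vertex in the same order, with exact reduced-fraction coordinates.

T1 reflect across y = 0: (0, 5) → (0, -5); (5, 0) → (5, 0); (-3, 3) → (-3, -3); (3, -4) → (3, 4); (-5, 5) → (-5, -5)
T2 shear: y ← y + 1/2·x: (0, -5) → (0, -5); (5, 0) → (5, 5/2); (-3, -3) → (-3, -9/2); (3, 4) → (3, 11/2); (-5, -5) → (-5, -15/2)
T3 shear: y ← y − 1·x: (0, -5) → (0, -5); (5, 5/2) → (5, -5/2); (-3, -9/2) → (-3, -3/2); (3, 11/2) → (3, 5/2); (-5, -15/2) → (-5, -5/2)
T4 shear: x ← x − 1·y: (0, -5) → (5, -5); (5, -5/2) → (15/2, -5/2); (-3, -3/2) → (-3/2, -3/2); (3, 5/2) → (1/2, 5/2); (-5, -5/2) → (-5/2, -5/2)

image vertices: (5, -5), (15/2, -5/2), (-3/2, -3/2), (1/2, 5/2), (-5/2, -5/2)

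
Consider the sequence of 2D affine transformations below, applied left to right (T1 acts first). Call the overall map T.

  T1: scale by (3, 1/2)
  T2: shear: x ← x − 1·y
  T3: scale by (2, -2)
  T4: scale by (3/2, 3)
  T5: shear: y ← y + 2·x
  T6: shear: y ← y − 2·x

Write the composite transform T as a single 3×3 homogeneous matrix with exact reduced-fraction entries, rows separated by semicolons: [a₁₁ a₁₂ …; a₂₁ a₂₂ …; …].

T = [9 -3/2 0; 0 -3 0; 0 0 1]

T1 = [3 0 0; 0 1/2 0; 0 0 1]
T2·T1 = [3 -1/2 0; 0 1/2 0; 0 0 1]
T3·…·T1 = [6 -1 0; 0 -1 0; 0 0 1]
T4·…·T1 = [9 -3/2 0; 0 -3 0; 0 0 1]
T5·…·T1 = [9 -3/2 0; 18 -6 0; 0 0 1]
T6·…·T1 = [9 -3/2 0; 0 -3 0; 0 0 1]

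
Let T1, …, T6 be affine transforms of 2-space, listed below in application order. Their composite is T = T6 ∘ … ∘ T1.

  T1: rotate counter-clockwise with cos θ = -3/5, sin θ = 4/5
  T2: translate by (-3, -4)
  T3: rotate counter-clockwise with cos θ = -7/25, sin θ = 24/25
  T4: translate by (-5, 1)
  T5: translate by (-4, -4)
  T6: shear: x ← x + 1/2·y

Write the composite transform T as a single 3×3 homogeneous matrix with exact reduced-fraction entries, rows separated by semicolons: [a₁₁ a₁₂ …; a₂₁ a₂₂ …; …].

T = [-1 1/2 -67/10; -4/5 -3/5 -119/25; 0 0 1]

T1 = [-3/5 -4/5 0; 4/5 -3/5 0; 0 0 1]
T2·T1 = [-3/5 -4/5 -3; 4/5 -3/5 -4; 0 0 1]
T3·…·T1 = [-3/5 4/5 117/25; -4/5 -3/5 -44/25; 0 0 1]
T4·…·T1 = [-3/5 4/5 -8/25; -4/5 -3/5 -19/25; 0 0 1]
T5·…·T1 = [-3/5 4/5 -108/25; -4/5 -3/5 -119/25; 0 0 1]
T6·…·T1 = [-1 1/2 -67/10; -4/5 -3/5 -119/25; 0 0 1]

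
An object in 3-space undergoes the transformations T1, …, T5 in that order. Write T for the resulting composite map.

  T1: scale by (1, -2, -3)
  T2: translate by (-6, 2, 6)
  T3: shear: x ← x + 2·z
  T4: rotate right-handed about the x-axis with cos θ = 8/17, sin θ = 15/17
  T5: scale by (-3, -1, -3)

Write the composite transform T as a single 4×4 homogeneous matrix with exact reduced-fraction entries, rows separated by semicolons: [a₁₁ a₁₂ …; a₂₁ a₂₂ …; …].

T = [-3 0 18 -18; 0 16/17 -45/17 74/17; 0 90/17 72/17 -234/17; 0 0 0 1]

T1 = [1 0 0 0; 0 -2 0 0; 0 0 -3 0; 0 0 0 1]
T2·T1 = [1 0 0 -6; 0 -2 0 2; 0 0 -3 6; 0 0 0 1]
T3·…·T1 = [1 0 -6 6; 0 -2 0 2; 0 0 -3 6; 0 0 0 1]
T4·…·T1 = [1 0 -6 6; 0 -16/17 45/17 -74/17; 0 -30/17 -24/17 78/17; 0 0 0 1]
T5·…·T1 = [-3 0 18 -18; 0 16/17 -45/17 74/17; 0 90/17 72/17 -234/17; 0 0 0 1]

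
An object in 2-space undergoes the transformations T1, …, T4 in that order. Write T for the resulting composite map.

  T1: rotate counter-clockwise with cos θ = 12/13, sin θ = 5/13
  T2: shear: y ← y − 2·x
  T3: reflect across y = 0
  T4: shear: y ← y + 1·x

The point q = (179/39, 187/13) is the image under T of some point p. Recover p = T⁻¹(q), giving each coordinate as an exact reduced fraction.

T1 = [12/13 -5/13 0; 5/13 12/13 0; 0 0 1]
T2·T1 = [12/13 -5/13 0; -19/13 22/13 0; 0 0 1]
T3·…·T1 = [12/13 -5/13 0; 19/13 -22/13 0; 0 0 1]
T4·…·T1 = [12/13 -5/13 0; 31/13 -27/13 0; 0 0 1]
det M = -1; M⁻¹ = [27/13 -5/13 0; 31/13 -12/13 0; 0 0 1]
M⁻¹ · (179/39, 187/13)ᵀ = (4, -7/3)ᵀ

p = (4, -7/3)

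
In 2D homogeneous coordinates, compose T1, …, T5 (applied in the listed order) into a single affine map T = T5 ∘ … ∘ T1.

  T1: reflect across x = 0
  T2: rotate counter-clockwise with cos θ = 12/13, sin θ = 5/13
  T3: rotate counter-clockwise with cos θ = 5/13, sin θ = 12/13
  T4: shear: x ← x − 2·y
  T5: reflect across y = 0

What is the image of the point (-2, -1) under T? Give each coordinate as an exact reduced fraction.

T1 reflect across x = 0: (-2, -1) → (2, -1)
T2 rotate counter-clockwise with cos θ = 12/13, sin θ = 5/13: (2, -1) → (29/13, -2/13)
T3 rotate counter-clockwise with cos θ = 5/13, sin θ = 12/13: (29/13, -2/13) → (1, 2)
T4 shear: x ← x − 2·y: (1, 2) → (-3, 2)
T5 reflect across y = 0: (-3, 2) → (-3, -2)

T(p) = (-3, -2)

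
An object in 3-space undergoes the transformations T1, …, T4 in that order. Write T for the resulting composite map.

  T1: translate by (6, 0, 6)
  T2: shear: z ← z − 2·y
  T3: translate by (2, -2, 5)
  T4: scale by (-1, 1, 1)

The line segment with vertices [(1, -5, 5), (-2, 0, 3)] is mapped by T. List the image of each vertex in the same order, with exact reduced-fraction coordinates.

T1 translate by (6, 0, 6): (1, -5, 5) → (7, -5, 11); (-2, 0, 3) → (4, 0, 9)
T2 shear: z ← z − 2·y: (7, -5, 11) → (7, -5, 21); (4, 0, 9) → (4, 0, 9)
T3 translate by (2, -2, 5): (7, -5, 21) → (9, -7, 26); (4, 0, 9) → (6, -2, 14)
T4 scale by (-1, 1, 1): (9, -7, 26) → (-9, -7, 26); (6, -2, 14) → (-6, -2, 14)

image vertices: (-9, -7, 26), (-6, -2, 14)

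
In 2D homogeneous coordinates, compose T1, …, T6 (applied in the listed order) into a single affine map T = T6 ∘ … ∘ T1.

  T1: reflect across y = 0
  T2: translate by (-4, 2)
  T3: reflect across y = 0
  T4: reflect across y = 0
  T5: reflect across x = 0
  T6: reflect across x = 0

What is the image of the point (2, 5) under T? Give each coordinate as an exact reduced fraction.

T(p) = (-2, -3)

T1 reflect across y = 0: (2, 5) → (2, -5)
T2 translate by (-4, 2): (2, -5) → (-2, -3)
T3 reflect across y = 0: (-2, -3) → (-2, 3)
T4 reflect across y = 0: (-2, 3) → (-2, -3)
T5 reflect across x = 0: (-2, -3) → (2, -3)
T6 reflect across x = 0: (2, -3) → (-2, -3)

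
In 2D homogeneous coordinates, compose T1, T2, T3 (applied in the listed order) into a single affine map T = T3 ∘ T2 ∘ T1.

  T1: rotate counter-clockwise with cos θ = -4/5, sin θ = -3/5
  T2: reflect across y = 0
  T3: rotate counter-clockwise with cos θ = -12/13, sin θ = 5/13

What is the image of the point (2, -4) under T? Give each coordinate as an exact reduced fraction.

T1 rotate counter-clockwise with cos θ = -4/5, sin θ = -3/5: (2, -4) → (-4, 2)
T2 reflect across y = 0: (-4, 2) → (-4, -2)
T3 rotate counter-clockwise with cos θ = -12/13, sin θ = 5/13: (-4, -2) → (58/13, 4/13)

T(p) = (58/13, 4/13)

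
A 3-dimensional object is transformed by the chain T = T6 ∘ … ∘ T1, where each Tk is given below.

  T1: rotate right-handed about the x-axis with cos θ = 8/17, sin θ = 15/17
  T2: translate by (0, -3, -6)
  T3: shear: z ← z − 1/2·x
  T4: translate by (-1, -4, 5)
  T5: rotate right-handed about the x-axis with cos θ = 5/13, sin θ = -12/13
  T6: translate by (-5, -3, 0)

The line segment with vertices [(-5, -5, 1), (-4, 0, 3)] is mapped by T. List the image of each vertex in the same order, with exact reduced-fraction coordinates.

T1 rotate right-handed about the x-axis with cos θ = 8/17, sin θ = 15/17: (-5, -5, 1) → (-5, -55/17, -67/17); (-4, 0, 3) → (-4, -45/17, 24/17)
T2 translate by (0, -3, -6): (-5, -55/17, -67/17) → (-5, -106/17, -169/17); (-4, -45/17, 24/17) → (-4, -96/17, -78/17)
T3 shear: z ← z − 1/2·x: (-5, -106/17, -169/17) → (-5, -106/17, -253/34); (-4, -96/17, -78/17) → (-4, -96/17, -44/17)
T4 translate by (-1, -4, 5): (-5, -106/17, -253/34) → (-6, -174/17, -83/34); (-4, -96/17, -44/17) → (-5, -164/17, 41/17)
T5 rotate right-handed about the x-axis with cos θ = 5/13, sin θ = -12/13: (-6, -174/17, -83/34) → (-6, -1368/221, 3761/442); (-5, -164/17, 41/17) → (-5, -328/221, 2173/221)
T6 translate by (-5, -3, 0): (-6, -1368/221, 3761/442) → (-11, -2031/221, 3761/442); (-5, -328/221, 2173/221) → (-10, -991/221, 2173/221)

image vertices: (-11, -2031/221, 3761/442), (-10, -991/221, 2173/221)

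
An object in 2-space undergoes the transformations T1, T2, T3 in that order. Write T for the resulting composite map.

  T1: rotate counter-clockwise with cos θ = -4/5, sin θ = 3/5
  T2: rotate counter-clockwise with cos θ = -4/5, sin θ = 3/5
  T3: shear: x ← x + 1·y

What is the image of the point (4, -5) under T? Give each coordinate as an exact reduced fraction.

T(p) = (-223/25, -131/25)

T1 rotate counter-clockwise with cos θ = -4/5, sin θ = 3/5: (4, -5) → (-1/5, 32/5)
T2 rotate counter-clockwise with cos θ = -4/5, sin θ = 3/5: (-1/5, 32/5) → (-92/25, -131/25)
T3 shear: x ← x + 1·y: (-92/25, -131/25) → (-223/25, -131/25)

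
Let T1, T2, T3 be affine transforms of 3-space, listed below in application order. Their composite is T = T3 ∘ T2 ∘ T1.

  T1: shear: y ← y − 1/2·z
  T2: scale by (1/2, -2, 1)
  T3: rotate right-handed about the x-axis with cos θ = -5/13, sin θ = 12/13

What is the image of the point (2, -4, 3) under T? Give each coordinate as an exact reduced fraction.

T1 shear: y ← y − 1/2·z: (2, -4, 3) → (2, -11/2, 3)
T2 scale by (1/2, -2, 1): (2, -11/2, 3) → (1, 11, 3)
T3 rotate right-handed about the x-axis with cos θ = -5/13, sin θ = 12/13: (1, 11, 3) → (1, -7, 9)

T(p) = (1, -7, 9)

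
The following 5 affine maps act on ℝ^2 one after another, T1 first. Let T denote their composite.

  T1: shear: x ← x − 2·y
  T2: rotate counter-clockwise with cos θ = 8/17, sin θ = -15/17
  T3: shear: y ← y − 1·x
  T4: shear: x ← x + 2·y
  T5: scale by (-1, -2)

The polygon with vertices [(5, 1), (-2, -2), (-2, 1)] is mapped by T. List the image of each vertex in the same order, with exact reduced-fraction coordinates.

image vertices: (113/17, 152/17), (78/17, 64/17), (-9, -10)

T1 shear: x ← x − 2·y: (5, 1) → (3, 1); (-2, -2) → (2, -2); (-2, 1) → (-4, 1)
T2 rotate counter-clockwise with cos θ = 8/17, sin θ = -15/17: (3, 1) → (39/17, -37/17); (2, -2) → (-14/17, -46/17); (-4, 1) → (-1, 4)
T3 shear: y ← y − 1·x: (39/17, -37/17) → (39/17, -76/17); (-14/17, -46/17) → (-14/17, -32/17); (-1, 4) → (-1, 5)
T4 shear: x ← x + 2·y: (39/17, -76/17) → (-113/17, -76/17); (-14/17, -32/17) → (-78/17, -32/17); (-1, 5) → (9, 5)
T5 scale by (-1, -2): (-113/17, -76/17) → (113/17, 152/17); (-78/17, -32/17) → (78/17, 64/17); (9, 5) → (-9, -10)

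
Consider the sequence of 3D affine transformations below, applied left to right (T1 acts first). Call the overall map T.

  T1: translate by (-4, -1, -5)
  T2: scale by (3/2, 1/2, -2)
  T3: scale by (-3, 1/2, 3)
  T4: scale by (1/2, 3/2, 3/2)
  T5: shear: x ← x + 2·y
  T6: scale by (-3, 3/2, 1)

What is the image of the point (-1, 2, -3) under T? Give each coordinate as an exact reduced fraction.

T1 translate by (-4, -1, -5): (-1, 2, -3) → (-5, 1, -8)
T2 scale by (3/2, 1/2, -2): (-5, 1, -8) → (-15/2, 1/2, 16)
T3 scale by (-3, 1/2, 3): (-15/2, 1/2, 16) → (45/2, 1/4, 48)
T4 scale by (1/2, 3/2, 3/2): (45/2, 1/4, 48) → (45/4, 3/8, 72)
T5 shear: x ← x + 2·y: (45/4, 3/8, 72) → (12, 3/8, 72)
T6 scale by (-3, 3/2, 1): (12, 3/8, 72) → (-36, 9/16, 72)

T(p) = (-36, 9/16, 72)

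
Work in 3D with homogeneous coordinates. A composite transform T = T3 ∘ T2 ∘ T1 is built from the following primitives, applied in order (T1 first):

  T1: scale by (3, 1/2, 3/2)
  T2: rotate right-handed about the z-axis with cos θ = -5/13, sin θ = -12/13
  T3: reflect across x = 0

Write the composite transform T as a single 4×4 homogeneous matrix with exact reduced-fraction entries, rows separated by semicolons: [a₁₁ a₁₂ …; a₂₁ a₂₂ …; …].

T1 = [3 0 0 0; 0 1/2 0 0; 0 0 3/2 0; 0 0 0 1]
T2·T1 = [-15/13 6/13 0 0; -36/13 -5/26 0 0; 0 0 3/2 0; 0 0 0 1]
T3·…·T1 = [15/13 -6/13 0 0; -36/13 -5/26 0 0; 0 0 3/2 0; 0 0 0 1]

T = [15/13 -6/13 0 0; -36/13 -5/26 0 0; 0 0 3/2 0; 0 0 0 1]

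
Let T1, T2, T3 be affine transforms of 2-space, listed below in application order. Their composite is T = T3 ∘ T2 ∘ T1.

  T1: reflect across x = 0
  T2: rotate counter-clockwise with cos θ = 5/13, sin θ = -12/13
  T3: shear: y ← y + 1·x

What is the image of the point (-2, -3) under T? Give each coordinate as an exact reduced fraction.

T(p) = (-2, -5)

T1 reflect across x = 0: (-2, -3) → (2, -3)
T2 rotate counter-clockwise with cos θ = 5/13, sin θ = -12/13: (2, -3) → (-2, -3)
T3 shear: y ← y + 1·x: (-2, -3) → (-2, -5)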